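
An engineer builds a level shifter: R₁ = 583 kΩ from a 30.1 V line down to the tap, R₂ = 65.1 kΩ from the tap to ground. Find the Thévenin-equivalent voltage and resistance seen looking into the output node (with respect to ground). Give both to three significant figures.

V_th is the open-circuit tap voltage: 30.1 × 65.1/(583 + 65.1) = 3.02 V.
With the supply zeroed, R₁ and R₂ appear in parallel from the tap: R_th = R₁‖R₂ = (583 × 65.1)/648.1 = 58.6 kΩ.

V_th = 3.02 V, R_th = 58.6 kΩ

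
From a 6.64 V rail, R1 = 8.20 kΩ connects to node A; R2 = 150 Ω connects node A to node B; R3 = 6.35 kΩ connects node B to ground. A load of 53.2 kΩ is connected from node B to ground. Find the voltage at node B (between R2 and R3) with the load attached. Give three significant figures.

V ≈ 2.69 V

At node B, R3 is in parallel with the load: R3‖R_L = 5673 Ω.
Below node A the resistance is R2 + (R3‖R_L) = 5823 Ω, so V_A = 6.64 × 5823/14020 = 2.757 V.
Then V_B = V_A × (R3‖R_L)/(R2 + R3‖R_L) = 2.757 × 5673/5823 = 2.69 V.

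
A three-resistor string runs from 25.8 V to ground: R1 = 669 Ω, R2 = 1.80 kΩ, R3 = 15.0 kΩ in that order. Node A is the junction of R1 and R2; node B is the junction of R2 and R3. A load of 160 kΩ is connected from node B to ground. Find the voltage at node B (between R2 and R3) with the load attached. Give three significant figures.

V ≈ 21.9 V

At node B, R3 is in parallel with the load: R3‖R_L = 13710 Ω.
Below node A the resistance is R2 + (R3‖R_L) = 15510 Ω, so V_A = 25.8 × 15510/16180 = 24.73 V.
Then V_B = V_A × (R3‖R_L)/(R2 + R3‖R_L) = 24.73 × 13710/15510 = 21.9 V.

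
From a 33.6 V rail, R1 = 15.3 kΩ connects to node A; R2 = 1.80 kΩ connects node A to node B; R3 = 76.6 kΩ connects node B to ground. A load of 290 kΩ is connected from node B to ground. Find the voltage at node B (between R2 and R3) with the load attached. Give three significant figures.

V ≈ 26.2 V

At node B, R3 is in parallel with the load: R3‖R_L = 60.59 kΩ.
Below node A the resistance is R2 + (R3‖R_L) = 62.39 kΩ, so V_A = 33.6 × 62.39/77.69 = 26.98 V.
Then V_B = V_A × (R3‖R_L)/(R2 + R3‖R_L) = 26.98 × 60.59/62.39 = 26.2 V.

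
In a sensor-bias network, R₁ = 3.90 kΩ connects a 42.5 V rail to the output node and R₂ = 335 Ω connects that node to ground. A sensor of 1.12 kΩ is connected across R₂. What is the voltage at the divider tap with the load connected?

V_out ≈ 2.64 V

The load sits in parallel with R₂: R₂‖R_L = (335 × 1120) / (335 + 1120) = 257.9 Ω.
V_out = 42.5 × 257.9 / (3900 + 257.9) = 42.5 × 257.9/4158 = 2.64 V.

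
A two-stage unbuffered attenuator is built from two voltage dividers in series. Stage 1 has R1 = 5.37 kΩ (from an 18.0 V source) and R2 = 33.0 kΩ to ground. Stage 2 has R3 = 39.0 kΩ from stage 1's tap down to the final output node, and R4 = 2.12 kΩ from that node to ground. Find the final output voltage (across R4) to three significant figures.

Stage 2 presents R3+R4 = 41.12 kΩ as a load on stage 1's tap.
Stage 1's lower leg becomes R2‖(R3+R4) = 18.31 kΩ, so V_mid = 18.0 × 18.31/23.68 = 13.92 V.
Stage 2 is itself unloaded: V_out = V_mid × R4/(R3+R4) = 13.92 × 2.12/41.12 = 0.718 V.

V_out ≈ 0.718 V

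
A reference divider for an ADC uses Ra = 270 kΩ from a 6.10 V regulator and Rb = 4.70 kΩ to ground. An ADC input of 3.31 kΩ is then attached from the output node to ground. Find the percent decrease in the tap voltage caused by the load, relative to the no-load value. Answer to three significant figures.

Unloaded V = 6.10 × 4.70/274.7 = 0.1044 V.
Loaded: Rb‖R_L = 1.942 kΩ, giving V = 6.10 × 1.942/271.9 = 0.04357 V.
Drop = (0.1044 − 0.04357) / 0.1044 = 58.3 %.

58.3 %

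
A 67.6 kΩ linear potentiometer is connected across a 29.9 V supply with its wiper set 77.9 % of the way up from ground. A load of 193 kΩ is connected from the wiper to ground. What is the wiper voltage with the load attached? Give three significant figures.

V ≈ 22.0 V

The wiper splits the pot into (1−α)R = 14.94 kΩ above and αR = 52.66 kΩ below.
Lower section ‖ load = 41.37 kΩ.
V_wiper = 29.9 × 41.37/(14.94 + 41.37) = 22.0 V.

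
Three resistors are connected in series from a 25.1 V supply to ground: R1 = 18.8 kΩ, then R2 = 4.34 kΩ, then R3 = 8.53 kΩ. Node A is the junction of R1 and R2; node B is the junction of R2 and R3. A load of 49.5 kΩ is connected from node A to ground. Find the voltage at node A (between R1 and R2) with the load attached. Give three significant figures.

Below node A the series string R2+R3 = 12.87 kΩ sits in parallel with the 49.5 kΩ load: 10.21 kΩ.
V_A = 25.1 × 10.21/(18.8 + 10.21) = 8.84 V.

V ≈ 8.84 V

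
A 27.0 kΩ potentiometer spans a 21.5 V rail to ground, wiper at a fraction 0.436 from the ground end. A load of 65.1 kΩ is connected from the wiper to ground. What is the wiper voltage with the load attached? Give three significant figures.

V ≈ 8.51 V

The wiper splits the pot into (1−α)R = 15.23 kΩ above and αR = 11.77 kΩ below.
Lower section ‖ load = 9.969 kΩ.
V_wiper = 21.5 × 9.969/(15.23 + 9.969) = 8.51 V.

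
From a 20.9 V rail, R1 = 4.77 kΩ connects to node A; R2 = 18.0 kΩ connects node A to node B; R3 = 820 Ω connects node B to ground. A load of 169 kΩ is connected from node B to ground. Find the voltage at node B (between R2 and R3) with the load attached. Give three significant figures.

At node B, R3 is in parallel with the load: R3‖R_L = 816.0 Ω.
Below node A the resistance is R2 + (R3‖R_L) = 18820 Ω, so V_A = 20.9 × 18820/23590 = 16.67 V.
Then V_B = V_A × (R3‖R_L)/(R2 + R3‖R_L) = 16.67 × 816.0/18820 = 0.723 V.

V ≈ 0.723 V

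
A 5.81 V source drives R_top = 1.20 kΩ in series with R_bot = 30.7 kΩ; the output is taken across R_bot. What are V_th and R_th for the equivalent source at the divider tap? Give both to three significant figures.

V_th = 5.59 V, R_th = 1.15 kΩ

V_th is the open-circuit tap voltage: 5.81 × 30.7/(1.20 + 30.7) = 5.59 V.
With the supply zeroed, R_top and R_bot appear in parallel from the tap: R_th = R_top‖R_bot = (1.20 × 30.7)/31.90 = 1.15 kΩ.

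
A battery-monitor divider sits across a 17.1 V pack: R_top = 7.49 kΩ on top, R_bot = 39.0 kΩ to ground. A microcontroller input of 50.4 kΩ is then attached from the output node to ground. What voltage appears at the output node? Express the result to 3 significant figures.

V_out ≈ 12.8 V

The load sits in parallel with R_bot: R_bot‖R_L = (39.0 × 50.4) / (39.0 + 50.4) = 21.99 kΩ.
V_out = 17.1 × 21.99 / (7.49 + 21.99) = 17.1 × 21.99/29.48 = 12.8 V.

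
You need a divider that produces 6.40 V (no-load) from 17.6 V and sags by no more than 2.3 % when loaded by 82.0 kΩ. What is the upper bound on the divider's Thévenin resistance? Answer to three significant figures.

R_th ≤ 1.93 kΩ

Loading drop = R_th/(R_th + R_L) ≤ 0.0230, so R_th ≤ R_L · ε/(1−ε) = 82.0 kΩ × 0.0230/0.9770 = 1.93 kΩ.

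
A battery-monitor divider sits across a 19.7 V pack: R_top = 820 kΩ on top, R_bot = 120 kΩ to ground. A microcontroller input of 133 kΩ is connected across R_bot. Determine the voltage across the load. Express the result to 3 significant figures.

V_out ≈ 1.41 V

The load sits in parallel with R_bot: R_bot‖R_L = (120 × 133) / (120 + 133) = 63.08 kΩ.
V_out = 19.7 × 63.08 / (820 + 63.08) = 19.7 × 63.08/883.1 = 1.41 V.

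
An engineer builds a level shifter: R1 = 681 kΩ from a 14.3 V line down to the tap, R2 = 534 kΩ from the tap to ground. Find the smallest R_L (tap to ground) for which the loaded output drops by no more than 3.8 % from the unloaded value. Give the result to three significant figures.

R_L(min) ≈ 7.58 MΩ

Output resistance R_th = R1‖R2 = (681 × 534)/1215 = 299.3 kΩ.
The fractional drop is R_th/(R_th + R_L); requiring this ≤ 0.0380 gives R_L ≥ R_th(1/0.0380 − 1) = 299.3 × 25.32 = 7.58 MΩ.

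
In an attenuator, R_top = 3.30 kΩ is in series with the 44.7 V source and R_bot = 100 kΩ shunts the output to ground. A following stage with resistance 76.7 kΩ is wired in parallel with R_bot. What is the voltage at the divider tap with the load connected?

V_out ≈ 41.5 V

The load sits in parallel with R_bot: R_bot‖R_L = (100 × 76.7) / (100 + 76.7) = 43.41 kΩ.
V_out = 44.7 × 43.41 / (3.30 + 43.41) = 44.7 × 43.41/46.71 = 41.5 V.
(Unloaded it would have been 43.3 V.)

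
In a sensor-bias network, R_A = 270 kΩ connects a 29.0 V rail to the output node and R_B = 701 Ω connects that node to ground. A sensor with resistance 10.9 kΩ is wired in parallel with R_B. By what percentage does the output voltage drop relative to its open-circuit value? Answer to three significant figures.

6.03 %

The divider's output (Thévenin) resistance is R_A‖R_B = 699.2 Ω.
Fractional drop under load = R_th/(R_th + R_L) = 699.2 / (699.2 + 10900) = 0.06028.
So the output falls by 6.03 %.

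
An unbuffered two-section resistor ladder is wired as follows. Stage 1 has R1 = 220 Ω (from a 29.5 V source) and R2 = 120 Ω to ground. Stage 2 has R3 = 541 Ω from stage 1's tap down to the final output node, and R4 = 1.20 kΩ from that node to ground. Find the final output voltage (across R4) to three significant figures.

Stage 2 presents R3+R4 = 1741 Ω as a load on stage 1's tap.
Stage 1's lower leg becomes R2‖(R3+R4) = 112.3 Ω, so V_mid = 29.5 × 112.3/332.3 = 9.967 V.
Stage 2 is itself unloaded: V_out = V_mid × R4/(R3+R4) = 9.967 × 1200/1741 = 6.87 V.

V_out ≈ 6.87 V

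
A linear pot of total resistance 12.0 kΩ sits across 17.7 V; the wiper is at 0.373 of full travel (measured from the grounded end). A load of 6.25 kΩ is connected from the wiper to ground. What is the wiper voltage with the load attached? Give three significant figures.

The wiper splits the pot into (1−α)R = 7.524 kΩ above and αR = 4.476 kΩ below.
Lower section ‖ load = 2.608 kΩ.
V_wiper = 17.7 × 2.608/(7.524 + 2.608) = 4.56 V.

V ≈ 4.56 V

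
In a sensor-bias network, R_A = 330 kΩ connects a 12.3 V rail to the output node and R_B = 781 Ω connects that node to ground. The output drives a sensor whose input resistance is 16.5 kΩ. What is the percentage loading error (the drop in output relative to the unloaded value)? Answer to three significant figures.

4.51 %

The divider's output (Thévenin) resistance is R_A‖R_B = 779.2 Ω.
Fractional drop under load = R_th/(R_th + R_L) = 779.2 / (779.2 + 16500) = 0.04509.
So the output falls by 4.51 %.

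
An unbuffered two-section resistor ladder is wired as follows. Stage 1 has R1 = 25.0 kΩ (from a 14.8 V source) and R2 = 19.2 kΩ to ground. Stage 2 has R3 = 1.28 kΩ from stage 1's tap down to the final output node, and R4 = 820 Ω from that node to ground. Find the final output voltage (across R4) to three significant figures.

Stage 2 presents R3+R4 = 2100 Ω as a load on stage 1's tap.
Stage 1's lower leg becomes R2‖(R3+R4) = 1893 Ω, so V_mid = 14.8 × 1893/26890 = 1.042 V.
Stage 2 is itself unloaded: V_out = V_mid × R4/(R3+R4) = 1.042 × 820/2100 = 0.407 V.

V_out ≈ 0.407 V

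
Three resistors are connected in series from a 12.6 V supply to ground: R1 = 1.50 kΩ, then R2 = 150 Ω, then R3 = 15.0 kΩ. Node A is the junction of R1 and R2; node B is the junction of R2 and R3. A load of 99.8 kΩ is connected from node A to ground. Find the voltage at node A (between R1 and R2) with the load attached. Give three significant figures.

V ≈ 11.3 V

Below node A the series string R2+R3 = 15150 Ω sits in parallel with the 99800 Ω load: 13150 Ω.
V_A = 12.6 × 13150/(1500 + 13150) = 11.3 V.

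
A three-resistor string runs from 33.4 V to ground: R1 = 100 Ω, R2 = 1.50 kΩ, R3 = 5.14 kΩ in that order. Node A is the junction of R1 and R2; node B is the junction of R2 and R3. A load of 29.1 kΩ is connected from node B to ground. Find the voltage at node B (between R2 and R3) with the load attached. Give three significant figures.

V ≈ 24.4 V

At node B, R3 is in parallel with the load: R3‖R_L = 4368 Ω.
Below node A the resistance is R2 + (R3‖R_L) = 5868 Ω, so V_A = 33.4 × 5868/5968 = 32.84 V.
Then V_B = V_A × (R3‖R_L)/(R2 + R3‖R_L) = 32.84 × 4368/5868 = 24.4 V.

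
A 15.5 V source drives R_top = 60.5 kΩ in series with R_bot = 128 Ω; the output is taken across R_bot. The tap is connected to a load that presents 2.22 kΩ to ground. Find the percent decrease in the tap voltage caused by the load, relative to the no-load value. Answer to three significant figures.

The divider's output (Thévenin) resistance is R_top‖R_bot = 127.7 Ω.
Fractional drop under load = R_th/(R_th + R_L) = 127.7 / (127.7 + 2220) = 0.05441.
So the output falls by 5.44 %.

5.44 %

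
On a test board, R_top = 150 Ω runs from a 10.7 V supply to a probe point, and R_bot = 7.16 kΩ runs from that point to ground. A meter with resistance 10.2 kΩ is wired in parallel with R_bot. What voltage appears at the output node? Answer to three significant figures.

The load sits in parallel with R_bot: R_bot‖R_L = (7160 × 10200) / (7160 + 10200) = 4207 Ω.
V_out = 10.7 × 4207 / (150 + 4207) = 10.7 × 4207/4357 = 10.3 V.

V_out ≈ 10.3 V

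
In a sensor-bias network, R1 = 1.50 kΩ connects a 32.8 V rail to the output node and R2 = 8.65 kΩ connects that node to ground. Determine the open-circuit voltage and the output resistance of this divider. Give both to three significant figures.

V_th is the open-circuit tap voltage: 32.8 × 8.65/(1.50 + 8.65) = 28.0 V.
With the supply zeroed, R1 and R2 appear in parallel from the tap: R_th = R1‖R2 = (1.50 × 8.65)/10.15 = 1.28 kΩ.

V_th = 28.0 V, R_th = 1.28 kΩ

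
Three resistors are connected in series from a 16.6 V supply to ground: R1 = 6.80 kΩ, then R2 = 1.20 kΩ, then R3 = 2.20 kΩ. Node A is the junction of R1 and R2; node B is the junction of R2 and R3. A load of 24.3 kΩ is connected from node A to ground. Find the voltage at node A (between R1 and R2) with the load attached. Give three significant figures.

Below node A the series string R2+R3 = 3.400 kΩ sits in parallel with the 24.3 kΩ load: 2.983 kΩ.
V_A = 16.6 × 2.983/(6.80 + 2.983) = 5.06 V.

V ≈ 5.06 V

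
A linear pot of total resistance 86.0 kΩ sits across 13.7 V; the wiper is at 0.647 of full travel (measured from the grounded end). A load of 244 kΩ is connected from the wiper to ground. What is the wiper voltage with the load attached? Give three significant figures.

The wiper splits the pot into (1−α)R = 30.36 kΩ above and αR = 55.64 kΩ below.
Lower section ‖ load = 45.31 kΩ.
V_wiper = 13.7 × 45.31/(30.36 + 45.31) = 8.20 V.

V ≈ 8.20 V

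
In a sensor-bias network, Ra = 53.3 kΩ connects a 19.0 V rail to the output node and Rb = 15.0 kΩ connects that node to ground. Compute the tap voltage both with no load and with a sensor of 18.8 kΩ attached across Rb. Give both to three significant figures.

Unloaded: 4.17 V; loaded: 2.57 V

Open-circuit: V = 19.0 × 15.0/(53.3 + 15.0) = 4.17 V.
With the load, Rb becomes Rb‖R_L = 8.343 kΩ, so V = 19.0 × 8.343/61.64 = 2.57 V.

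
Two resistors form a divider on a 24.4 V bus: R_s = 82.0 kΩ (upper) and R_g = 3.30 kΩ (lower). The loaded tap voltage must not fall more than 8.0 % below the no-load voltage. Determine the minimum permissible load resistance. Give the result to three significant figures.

R_L(min) ≈ 36.5 kΩ

Output resistance R_th = R_s‖R_g = (82.0 × 3.30)/85.30 = 3.172 kΩ.
The fractional drop is R_th/(R_th + R_L); requiring this ≤ 0.0800 gives R_L ≥ R_th(1/0.0800 − 1) = 3.172 × 11.50 = 36.5 kΩ.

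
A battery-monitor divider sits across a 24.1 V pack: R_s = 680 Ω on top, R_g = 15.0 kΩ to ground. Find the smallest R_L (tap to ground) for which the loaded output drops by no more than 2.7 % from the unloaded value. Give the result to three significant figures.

Output resistance R_th = R_s‖R_g = (680 × 15000)/15680 = 650.5 Ω.
The fractional drop is R_th/(R_th + R_L); requiring this ≤ 0.0270 gives R_L ≥ R_th(1/0.0270 − 1) = 650.5 × 36.04 = 23.4 kΩ.

R_L(min) ≈ 23.4 kΩ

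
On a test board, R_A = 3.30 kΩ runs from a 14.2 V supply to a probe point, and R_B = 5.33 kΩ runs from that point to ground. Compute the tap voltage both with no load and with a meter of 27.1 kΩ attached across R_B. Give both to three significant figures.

Unloaded: 8.77 V; loaded: 8.16 V

Open-circuit: V = 14.2 × 5.33/(3.30 + 5.33) = 8.77 V.
With the load, R_B becomes R_B‖R_L = 4.454 kΩ, so V = 14.2 × 4.454/7.754 = 8.16 V.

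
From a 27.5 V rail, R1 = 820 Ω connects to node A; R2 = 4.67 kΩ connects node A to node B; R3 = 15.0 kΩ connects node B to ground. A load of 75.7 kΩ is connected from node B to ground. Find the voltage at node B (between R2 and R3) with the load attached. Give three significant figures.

V ≈ 19.1 V

At node B, R3 is in parallel with the load: R3‖R_L = 12520 Ω.
Below node A the resistance is R2 + (R3‖R_L) = 17190 Ω, so V_A = 27.5 × 17190/18010 = 26.25 V.
Then V_B = V_A × (R3‖R_L)/(R2 + R3‖R_L) = 26.25 × 12520/17190 = 19.1 V.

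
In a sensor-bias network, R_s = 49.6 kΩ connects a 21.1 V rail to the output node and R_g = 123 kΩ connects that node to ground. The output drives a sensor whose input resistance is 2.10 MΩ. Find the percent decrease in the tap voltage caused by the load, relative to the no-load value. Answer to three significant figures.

The divider's output (Thévenin) resistance is R_s‖R_g = 35.35 kΩ.
Fractional drop under load = R_th/(R_th + R_L) = 35.35 / (35.35 + 2100) = 0.01655.
So the output falls by 1.66 %.

1.66 %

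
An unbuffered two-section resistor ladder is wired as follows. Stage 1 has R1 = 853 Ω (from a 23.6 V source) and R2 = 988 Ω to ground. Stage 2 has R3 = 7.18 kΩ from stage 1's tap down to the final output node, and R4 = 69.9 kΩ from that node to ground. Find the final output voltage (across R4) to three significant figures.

V_out ≈ 11.4 V

Stage 2 presents R3+R4 = 77080 Ω as a load on stage 1's tap.
Stage 1's lower leg becomes R2‖(R3+R4) = 975.5 Ω, so V_mid = 23.6 × 975.5/1828 = 12.59 V.
Stage 2 is itself unloaded: V_out = V_mid × R4/(R3+R4) = 12.59 × 69900/77080 = 11.4 V.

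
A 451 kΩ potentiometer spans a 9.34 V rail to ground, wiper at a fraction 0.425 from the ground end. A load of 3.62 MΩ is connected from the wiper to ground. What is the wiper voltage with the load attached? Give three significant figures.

The wiper splits the pot into (1−α)R = 259.3 kΩ above and αR = 191.7 kΩ below.
Lower section ‖ load = 182.0 kΩ.
V_wiper = 9.34 × 182.0/(259.3 + 182.0) = 3.85 V.

V ≈ 3.85 V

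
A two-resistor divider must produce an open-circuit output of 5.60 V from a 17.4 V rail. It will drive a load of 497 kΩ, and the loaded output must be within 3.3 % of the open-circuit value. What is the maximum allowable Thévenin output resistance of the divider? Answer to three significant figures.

Loading drop = R_th/(R_th + R_L) ≤ 0.0330, so R_th ≤ R_L · ε/(1−ε) = 497 kΩ × 0.0330/0.9670 = 17.0 kΩ.
(Any R1, R2 with R2/(R1+R2) = 0.322 and R1‖R2 ≤ 17.0 kΩ will meet the spec.)

R_th ≤ 17.0 kΩ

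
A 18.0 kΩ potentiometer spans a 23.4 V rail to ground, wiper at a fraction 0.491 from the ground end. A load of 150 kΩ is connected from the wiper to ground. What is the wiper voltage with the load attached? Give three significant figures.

V ≈ 11.2 V

The wiper splits the pot into (1−α)R = 9.162 kΩ above and αR = 8.838 kΩ below.
Lower section ‖ load = 8.346 kΩ.
V_wiper = 23.4 × 8.346/(9.162 + 8.346) = 11.2 V.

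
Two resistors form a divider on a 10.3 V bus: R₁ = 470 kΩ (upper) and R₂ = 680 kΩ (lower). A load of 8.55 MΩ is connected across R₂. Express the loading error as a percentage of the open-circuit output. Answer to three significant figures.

The divider's output (Thévenin) resistance is R₁‖R₂ = 277.9 kΩ.
Fractional drop under load = R_th/(R_th + R_L) = 277.9 / (277.9 + 8550) = 0.03148.
So the output falls by 3.15 %.

3.15 %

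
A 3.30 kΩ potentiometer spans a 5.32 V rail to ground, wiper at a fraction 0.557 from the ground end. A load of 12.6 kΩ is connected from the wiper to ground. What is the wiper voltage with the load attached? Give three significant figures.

V ≈ 2.78 V

The wiper splits the pot into (1−α)R = 1.462 kΩ above and αR = 1.838 kΩ below.
Lower section ‖ load = 1.604 kΩ.
V_wiper = 5.32 × 1.604/(1.462 + 1.604) = 2.78 V.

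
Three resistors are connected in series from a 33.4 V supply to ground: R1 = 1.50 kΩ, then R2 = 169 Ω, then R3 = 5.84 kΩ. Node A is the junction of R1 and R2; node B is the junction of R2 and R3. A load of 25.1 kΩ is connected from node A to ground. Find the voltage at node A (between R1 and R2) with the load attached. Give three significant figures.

Below node A the series string R2+R3 = 6009 Ω sits in parallel with the 25100 Ω load: 4848 Ω.
V_A = 33.4 × 4848/(1500 + 4848) = 25.5 V.

V ≈ 25.5 V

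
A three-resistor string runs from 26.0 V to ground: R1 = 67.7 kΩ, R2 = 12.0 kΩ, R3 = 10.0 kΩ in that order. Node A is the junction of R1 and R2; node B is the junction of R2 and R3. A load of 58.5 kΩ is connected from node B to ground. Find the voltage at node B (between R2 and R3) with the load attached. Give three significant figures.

V ≈ 2.52 V

At node B, R3 is in parallel with the load: R3‖R_L = 8.540 kΩ.
Below node A the resistance is R2 + (R3‖R_L) = 20.54 kΩ, so V_A = 26.0 × 20.54/88.24 = 6.052 V.
Then V_B = V_A × (R3‖R_L)/(R2 + R3‖R_L) = 6.052 × 8.540/20.54 = 2.52 V.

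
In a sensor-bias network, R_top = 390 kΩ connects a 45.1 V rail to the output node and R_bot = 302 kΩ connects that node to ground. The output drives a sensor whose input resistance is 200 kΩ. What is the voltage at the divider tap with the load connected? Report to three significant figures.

The load sits in parallel with R_bot: R_bot‖R_L = (302 × 200) / (302 + 200) = 120.3 kΩ.
V_out = 45.1 × 120.3 / (390 + 120.3) = 45.1 × 120.3/510.3 = 10.6 V.

V_out ≈ 10.6 V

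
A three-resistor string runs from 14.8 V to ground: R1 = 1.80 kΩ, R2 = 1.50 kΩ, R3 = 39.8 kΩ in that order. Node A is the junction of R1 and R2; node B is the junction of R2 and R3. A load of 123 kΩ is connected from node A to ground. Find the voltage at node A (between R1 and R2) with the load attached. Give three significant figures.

Below node A the series string R2+R3 = 41.30 kΩ sits in parallel with the 123 kΩ load: 30.92 kΩ.
V_A = 14.8 × 30.92/(1.80 + 30.92) = 14.0 V.

V ≈ 14.0 V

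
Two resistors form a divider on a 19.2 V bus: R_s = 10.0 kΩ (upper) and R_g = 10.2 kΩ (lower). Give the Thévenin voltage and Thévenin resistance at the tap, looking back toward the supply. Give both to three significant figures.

V_th is the open-circuit tap voltage: 19.2 × 10.2/(10.0 + 10.2) = 9.70 V.
With the supply zeroed, R_s and R_g appear in parallel from the tap: R_th = R_s‖R_g = (10.0 × 10.2)/20.20 = 5.05 kΩ.

V_th = 9.70 V, R_th = 5.05 kΩ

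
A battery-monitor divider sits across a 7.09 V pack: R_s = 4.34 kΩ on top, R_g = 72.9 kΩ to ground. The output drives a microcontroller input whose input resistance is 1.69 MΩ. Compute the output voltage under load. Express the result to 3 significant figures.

V_out ≈ 6.68 V

The load sits in parallel with R_g: R_g‖R_L = (72.9 × 1690) / (72.9 + 1690) = 69.89 kΩ.
V_out = 7.09 × 69.89 / (4.34 + 69.89) = 7.09 × 69.89/74.23 = 6.68 V.
(Unloaded it would have been 6.69 V.)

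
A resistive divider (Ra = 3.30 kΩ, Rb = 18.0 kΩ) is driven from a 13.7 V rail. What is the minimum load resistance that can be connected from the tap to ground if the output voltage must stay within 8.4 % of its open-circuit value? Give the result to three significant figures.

R_L(min) ≈ 30.4 kΩ

Output resistance R_th = Ra‖Rb = (3.30 × 18.0)/21.30 = 2.789 kΩ.
The fractional drop is R_th/(R_th + R_L); requiring this ≤ 0.0840 gives R_L ≥ R_th(1/0.0840 − 1) = 2.789 × 10.90 = 30.4 kΩ.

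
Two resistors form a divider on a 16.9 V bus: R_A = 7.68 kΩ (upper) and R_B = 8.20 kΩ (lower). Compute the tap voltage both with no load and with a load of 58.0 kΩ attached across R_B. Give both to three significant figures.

Open-circuit: V = 16.9 × 8.20/(7.68 + 8.20) = 8.73 V.
With the load, R_B becomes R_B‖R_L = 7.184 kΩ, so V = 16.9 × 7.184/14.86 = 8.17 V.

Unloaded: 8.73 V; loaded: 8.17 V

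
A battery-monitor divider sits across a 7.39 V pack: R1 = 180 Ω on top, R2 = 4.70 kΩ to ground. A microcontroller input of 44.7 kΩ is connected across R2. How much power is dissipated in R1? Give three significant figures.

P ≈ 0.500 mW

Total resistance from the source is R1 + (R2‖R_L) = 4433 Ω, so I = 7.39/4433 Ω = 1.667 mA.
P = I²·R1 = (1.667 mA)² × 180 Ω = 0.500 mW.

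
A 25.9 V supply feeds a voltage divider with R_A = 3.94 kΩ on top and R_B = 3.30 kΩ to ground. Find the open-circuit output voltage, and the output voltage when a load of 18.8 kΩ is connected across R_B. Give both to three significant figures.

Open-circuit: V = 25.9 × 3.30/(3.94 + 3.30) = 11.8 V.
With the load, R_B becomes R_B‖R_L = 2.807 kΩ, so V = 25.9 × 2.807/6.747 = 10.8 V.

Unloaded: 11.8 V; loaded: 10.8 V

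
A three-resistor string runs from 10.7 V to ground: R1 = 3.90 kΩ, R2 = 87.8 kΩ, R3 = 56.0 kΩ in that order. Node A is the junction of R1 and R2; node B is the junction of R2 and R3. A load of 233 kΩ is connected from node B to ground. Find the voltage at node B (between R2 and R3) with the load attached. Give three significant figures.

At node B, R3 is in parallel with the load: R3‖R_L = 45.15 kΩ.
Below node A the resistance is R2 + (R3‖R_L) = 132.9 kΩ, so V_A = 10.7 × 132.9/136.8 = 10.40 V.
Then V_B = V_A × (R3‖R_L)/(R2 + R3‖R_L) = 10.40 × 45.15/132.9 = 3.53 V.

V ≈ 3.53 V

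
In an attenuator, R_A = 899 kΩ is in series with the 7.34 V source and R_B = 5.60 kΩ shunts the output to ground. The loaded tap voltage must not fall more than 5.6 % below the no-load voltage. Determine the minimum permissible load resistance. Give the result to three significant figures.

R_L(min) ≈ 93.8 kΩ

Output resistance R_th = R_A‖R_B = (899 × 5.60)/904.6 = 5.565 kΩ.
The fractional drop is R_th/(R_th + R_L); requiring this ≤ 0.0560 gives R_L ≥ R_th(1/0.0560 − 1) = 5.565 × 16.86 = 93.8 kΩ.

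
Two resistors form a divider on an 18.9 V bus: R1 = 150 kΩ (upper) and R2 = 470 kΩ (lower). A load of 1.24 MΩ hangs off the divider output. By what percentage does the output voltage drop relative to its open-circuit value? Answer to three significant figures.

Unloaded V = 18.9 × 470/620.0 = 14.327 V.
Loaded: R2‖R_L = 340.8 kΩ, giving V = 18.9 × 340.8/490.8 = 13.124 V.
Drop = (14.327 − 13.124) / 14.327 = 8.40 %.

8.40 %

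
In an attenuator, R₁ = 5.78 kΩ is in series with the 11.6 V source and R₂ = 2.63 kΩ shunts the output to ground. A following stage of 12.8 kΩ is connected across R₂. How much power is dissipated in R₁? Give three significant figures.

P ≈ 12.3 mW

Total resistance from the source is R₁ + (R₂‖R_L) = 7.962 kΩ, so I = 11.6/7.962 kΩ = 1.457 mA.
P = I²·R₁ = (1.457 mA)² × 5.78 kΩ = 12.3 mW.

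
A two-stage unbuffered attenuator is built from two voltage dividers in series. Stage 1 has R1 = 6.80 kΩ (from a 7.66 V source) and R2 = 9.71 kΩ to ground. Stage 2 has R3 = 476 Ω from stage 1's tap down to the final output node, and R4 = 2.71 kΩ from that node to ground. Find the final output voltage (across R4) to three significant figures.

Stage 2 presents R3+R4 = 3186 Ω as a load on stage 1's tap.
Stage 1's lower leg becomes R2‖(R3+R4) = 2399 Ω, so V_mid = 7.66 × 2399/9199 = 1.998 V.
Stage 2 is itself unloaded: V_out = V_mid × R4/(R3+R4) = 1.998 × 2710/3186 = 1.70 V.

V_out ≈ 1.70 V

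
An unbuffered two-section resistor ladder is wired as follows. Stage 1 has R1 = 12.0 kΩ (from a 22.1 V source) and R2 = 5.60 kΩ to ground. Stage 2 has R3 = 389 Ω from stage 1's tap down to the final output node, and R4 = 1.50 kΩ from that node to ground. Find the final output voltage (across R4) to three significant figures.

Stage 2 presents R3+R4 = 1889 Ω as a load on stage 1's tap.
Stage 1's lower leg becomes R2‖(R3+R4) = 1413 Ω, so V_mid = 22.1 × 1413/13410 = 2.327 V.
Stage 2 is itself unloaded: V_out = V_mid × R4/(R3+R4) = 2.327 × 1500/1889 = 1.85 V.

V_out ≈ 1.85 V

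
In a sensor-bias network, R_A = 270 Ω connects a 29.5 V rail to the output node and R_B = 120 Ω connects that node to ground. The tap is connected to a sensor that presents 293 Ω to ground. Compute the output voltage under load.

V_out ≈ 7.07 V

The load sits in parallel with R_B: R_B‖R_L = (120 × 293) / (120 + 293) = 85.13 Ω.
V_out = 29.5 × 85.13 / (270 + 85.13) = 29.5 × 85.13/355.1 = 7.07 V.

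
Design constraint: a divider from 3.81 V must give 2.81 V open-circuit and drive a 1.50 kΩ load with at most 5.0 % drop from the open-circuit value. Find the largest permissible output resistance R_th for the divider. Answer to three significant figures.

R_th ≤ 78.9 Ω

Loading drop = R_th/(R_th + R_L) ≤ 0.0500, so R_th ≤ R_L · ε/(1−ε) = 1.50 kΩ × 0.0500/0.9500 = 78.9 Ω.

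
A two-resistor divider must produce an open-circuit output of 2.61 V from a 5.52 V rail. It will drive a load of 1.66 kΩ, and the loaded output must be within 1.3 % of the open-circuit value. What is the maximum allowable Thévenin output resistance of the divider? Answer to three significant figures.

R_th ≤ 21.9 Ω

Loading drop = R_th/(R_th + R_L) ≤ 0.0130, so R_th ≤ R_L · ε/(1−ε) = 1.66 kΩ × 0.0130/0.9870 = 21.9 Ω.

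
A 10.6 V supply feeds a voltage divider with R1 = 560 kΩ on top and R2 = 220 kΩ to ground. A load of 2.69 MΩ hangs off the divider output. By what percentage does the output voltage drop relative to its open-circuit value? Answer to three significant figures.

5.55 %

The divider's output (Thévenin) resistance is R1‖R2 = 157.9 kΩ.
Fractional drop under load = R_th/(R_th + R_L) = 157.9 / (157.9 + 2690) = 0.05546.
So the output falls by 5.55 %.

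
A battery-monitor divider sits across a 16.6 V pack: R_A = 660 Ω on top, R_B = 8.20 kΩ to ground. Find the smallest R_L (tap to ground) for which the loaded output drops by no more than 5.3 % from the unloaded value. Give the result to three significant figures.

R_L(min) ≈ 10.9 kΩ

Output resistance R_th = R_A‖R_B = (660 × 8200)/8860 = 610.8 Ω.
The fractional drop is R_th/(R_th + R_L); requiring this ≤ 0.0530 gives R_L ≥ R_th(1/0.0530 − 1) = 610.8 × 17.87 = 10.9 kΩ.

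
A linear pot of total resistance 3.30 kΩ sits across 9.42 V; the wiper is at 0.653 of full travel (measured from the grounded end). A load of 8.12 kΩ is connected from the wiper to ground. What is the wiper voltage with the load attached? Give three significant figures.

V ≈ 5.63 V

The wiper splits the pot into (1−α)R = 1.145 kΩ above and αR = 2.155 kΩ below.
Lower section ‖ load = 1.703 kΩ.
V_wiper = 9.42 × 1.703/(1.145 + 1.703) = 5.63 V.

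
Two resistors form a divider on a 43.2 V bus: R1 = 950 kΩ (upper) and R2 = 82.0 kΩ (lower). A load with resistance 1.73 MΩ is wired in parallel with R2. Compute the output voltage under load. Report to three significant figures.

V_out ≈ 3.29 V

The load sits in parallel with R2: R2‖R_L = (82.0 × 1730) / (82.0 + 1730) = 78.29 kΩ.
V_out = 43.2 × 78.29 / (950 + 78.29) = 43.2 × 78.29/1028 = 3.29 V.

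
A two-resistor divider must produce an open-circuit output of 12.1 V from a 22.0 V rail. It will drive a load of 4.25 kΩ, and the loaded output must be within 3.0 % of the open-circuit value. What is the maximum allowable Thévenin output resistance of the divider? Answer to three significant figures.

R_th ≤ 131 Ω

Loading drop = R_th/(R_th + R_L) ≤ 0.0300, so R_th ≤ R_L · ε/(1−ε) = 4.25 kΩ × 0.0300/0.9700 = 131 Ω.
(Any R1, R2 with R2/(R1+R2) = 0.550 and R1‖R2 ≤ 131 Ω will meet the spec.)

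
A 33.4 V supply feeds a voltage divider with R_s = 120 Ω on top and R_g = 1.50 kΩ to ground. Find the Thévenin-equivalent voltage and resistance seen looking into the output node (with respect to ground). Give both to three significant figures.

V_th = 30.9 V, R_th = 111 Ω

V_th is the open-circuit tap voltage: 33.4 × 1500/(120 + 1500) = 30.9 V.
With the supply zeroed, R_s and R_g appear in parallel from the tap: R_th = R_s‖R_g = (120 × 1500)/1620 = 111 Ω.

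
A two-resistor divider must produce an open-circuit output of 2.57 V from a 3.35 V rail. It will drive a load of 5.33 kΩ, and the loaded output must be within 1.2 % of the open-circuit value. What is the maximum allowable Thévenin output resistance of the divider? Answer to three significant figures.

R_th ≤ 64.7 Ω

Loading drop = R_th/(R_th + R_L) ≤ 0.0120, so R_th ≤ R_L · ε/(1−ε) = 5.33 kΩ × 0.0120/0.9880 = 64.7 Ω.
(Any R1, R2 with R2/(R1+R2) = 0.767 and R1‖R2 ≤ 64.7 Ω will meet the spec.)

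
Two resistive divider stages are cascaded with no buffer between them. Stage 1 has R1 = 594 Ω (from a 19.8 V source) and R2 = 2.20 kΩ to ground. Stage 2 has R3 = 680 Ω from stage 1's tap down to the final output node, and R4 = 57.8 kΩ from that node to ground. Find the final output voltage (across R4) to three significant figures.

V_out ≈ 15.3 V

Stage 2 presents R3+R4 = 58480 Ω as a load on stage 1's tap.
Stage 1's lower leg becomes R2‖(R3+R4) = 2120 Ω, so V_mid = 19.8 × 2120/2714 = 15.47 V.
Stage 2 is itself unloaded: V_out = V_mid × R4/(R3+R4) = 15.47 × 57800/58480 = 15.3 V.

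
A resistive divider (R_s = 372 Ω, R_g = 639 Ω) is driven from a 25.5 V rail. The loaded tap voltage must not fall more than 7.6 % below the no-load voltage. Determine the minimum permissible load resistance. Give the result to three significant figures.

Output resistance R_th = R_s‖R_g = (372 × 639)/1011 = 235.1 Ω.
The fractional drop is R_th/(R_th + R_L); requiring this ≤ 0.0760 gives R_L ≥ R_th(1/0.0760 − 1) = 235.1 × 12.16 = 2.86 kΩ.

R_L(min) ≈ 2.86 kΩ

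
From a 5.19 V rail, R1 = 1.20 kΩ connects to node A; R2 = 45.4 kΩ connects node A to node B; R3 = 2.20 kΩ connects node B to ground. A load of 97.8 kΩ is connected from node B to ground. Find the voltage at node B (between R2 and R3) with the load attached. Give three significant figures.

V ≈ 0.229 V

At node B, R3 is in parallel with the load: R3‖R_L = 2.152 kΩ.
Below node A the resistance is R2 + (R3‖R_L) = 47.55 kΩ, so V_A = 5.19 × 47.55/48.75 = 5.062 V.
Then V_B = V_A × (R3‖R_L)/(R2 + R3‖R_L) = 5.062 × 2.152/47.55 = 0.229 V.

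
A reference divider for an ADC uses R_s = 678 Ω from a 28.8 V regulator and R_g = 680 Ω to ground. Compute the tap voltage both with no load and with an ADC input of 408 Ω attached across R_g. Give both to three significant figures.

Unloaded: 14.4 V; loaded: 7.87 V

Open-circuit: V = 28.8 × 680/(678 + 680) = 14.4 V.
With the load, R_g becomes R_g‖R_L = 255.0 Ω, so V = 28.8 × 255.0/933.0 = 7.87 V.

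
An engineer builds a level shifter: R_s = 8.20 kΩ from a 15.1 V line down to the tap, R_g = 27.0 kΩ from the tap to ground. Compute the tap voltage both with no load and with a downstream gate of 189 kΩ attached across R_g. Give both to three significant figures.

Open-circuit: V = 15.1 × 27.0/(8.20 + 27.0) = 11.6 V.
With the load, R_g becomes R_g‖R_L = 23.62 kΩ, so V = 15.1 × 23.62/31.82 = 11.2 V.

Unloaded: 11.6 V; loaded: 11.2 V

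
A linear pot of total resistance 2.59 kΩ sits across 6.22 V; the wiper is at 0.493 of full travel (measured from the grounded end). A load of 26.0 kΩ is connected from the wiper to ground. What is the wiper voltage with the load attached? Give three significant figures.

V ≈ 2.99 V

The wiper splits the pot into (1−α)R = 1.313 kΩ above and αR = 1.277 kΩ below.
Lower section ‖ load = 1.217 kΩ.
V_wiper = 6.22 × 1.217/(1.313 + 1.217) = 2.99 V.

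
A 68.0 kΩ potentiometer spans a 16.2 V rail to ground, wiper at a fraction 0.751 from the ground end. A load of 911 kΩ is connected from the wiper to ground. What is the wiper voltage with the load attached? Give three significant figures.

The wiper splits the pot into (1−α)R = 16.93 kΩ above and αR = 51.07 kΩ below.
Lower section ‖ load = 48.36 kΩ.
V_wiper = 16.2 × 48.36/(16.93 + 48.36) = 12.0 V.

V ≈ 12.0 V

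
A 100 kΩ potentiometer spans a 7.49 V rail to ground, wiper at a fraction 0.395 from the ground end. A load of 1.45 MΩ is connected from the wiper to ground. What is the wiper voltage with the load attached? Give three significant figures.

The wiper splits the pot into (1−α)R = 60.50 kΩ above and αR = 39.50 kΩ below.
Lower section ‖ load = 38.45 kΩ.
V_wiper = 7.49 × 38.45/(60.50 + 38.45) = 2.91 V.

V ≈ 2.91 V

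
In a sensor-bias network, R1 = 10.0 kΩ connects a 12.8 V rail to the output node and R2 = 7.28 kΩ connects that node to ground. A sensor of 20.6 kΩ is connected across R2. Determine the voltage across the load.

V_out ≈ 4.48 V

The load sits in parallel with R2: R2‖R_L = (7.28 × 20.6) / (7.28 + 20.6) = 5.379 kΩ.
V_out = 12.8 × 5.379 / (10.0 + 5.379) = 12.8 × 5.379/15.38 = 4.48 V.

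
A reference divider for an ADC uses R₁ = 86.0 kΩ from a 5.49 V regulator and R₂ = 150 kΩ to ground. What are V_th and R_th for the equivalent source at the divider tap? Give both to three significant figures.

V_th = 3.49 V, R_th = 54.7 kΩ

V_th is the open-circuit tap voltage: 5.49 × 150/(86.0 + 150) = 3.49 V.
With the supply zeroed, R₁ and R₂ appear in parallel from the tap: R_th = R₁‖R₂ = (86.0 × 150)/236.0 = 54.7 kΩ.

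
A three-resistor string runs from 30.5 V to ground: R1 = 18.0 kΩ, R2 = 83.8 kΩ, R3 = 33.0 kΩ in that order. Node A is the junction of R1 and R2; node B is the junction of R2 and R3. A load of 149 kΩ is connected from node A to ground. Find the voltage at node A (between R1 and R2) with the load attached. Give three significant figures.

Below node A the series string R2+R3 = 116.8 kΩ sits in parallel with the 149 kΩ load: 65.47 kΩ.
V_A = 30.5 × 65.47/(18.0 + 65.47) = 23.9 V.

V ≈ 23.9 V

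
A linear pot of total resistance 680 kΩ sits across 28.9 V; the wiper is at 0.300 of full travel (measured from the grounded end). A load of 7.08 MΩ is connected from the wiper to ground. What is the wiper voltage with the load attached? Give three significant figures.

The wiper splits the pot into (1−α)R = 476.0 kΩ above and αR = 204.0 kΩ below.
Lower section ‖ load = 198.3 kΩ.
V_wiper = 28.9 × 198.3/(476.0 + 198.3) = 8.50 V.

V ≈ 8.50 V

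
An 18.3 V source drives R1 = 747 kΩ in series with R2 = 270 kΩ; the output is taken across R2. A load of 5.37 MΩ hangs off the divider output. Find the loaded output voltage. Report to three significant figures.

The load sits in parallel with R2: R2‖R_L = (270 × 5370) / (270 + 5370) = 257.1 kΩ.
V_out = 18.3 × 257.1 / (747 + 257.1) = 18.3 × 257.1/1004 = 4.69 V.

V_out ≈ 4.69 V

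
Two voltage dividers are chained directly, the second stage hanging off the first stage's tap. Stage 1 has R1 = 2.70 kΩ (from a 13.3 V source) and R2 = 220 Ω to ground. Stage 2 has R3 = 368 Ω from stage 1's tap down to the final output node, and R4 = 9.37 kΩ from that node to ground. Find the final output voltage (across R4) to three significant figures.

Stage 2 presents R3+R4 = 9738 Ω as a load on stage 1's tap.
Stage 1's lower leg becomes R2‖(R3+R4) = 215.1 Ω, so V_mid = 13.3 × 215.1/2915 = 0.9816 V.
Stage 2 is itself unloaded: V_out = V_mid × R4/(R3+R4) = 0.9816 × 9370/9738 = 0.944 V.

V_out ≈ 0.944 V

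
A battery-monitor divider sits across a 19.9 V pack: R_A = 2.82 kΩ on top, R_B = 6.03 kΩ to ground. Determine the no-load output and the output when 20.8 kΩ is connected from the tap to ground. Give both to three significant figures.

Open-circuit: V = 19.9 × 6.03/(2.82 + 6.03) = 13.6 V.
With the load, R_B becomes R_B‖R_L = 4.675 kΩ, so V = 19.9 × 4.675/7.495 = 12.4 V.

Unloaded: 13.6 V; loaded: 12.4 V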